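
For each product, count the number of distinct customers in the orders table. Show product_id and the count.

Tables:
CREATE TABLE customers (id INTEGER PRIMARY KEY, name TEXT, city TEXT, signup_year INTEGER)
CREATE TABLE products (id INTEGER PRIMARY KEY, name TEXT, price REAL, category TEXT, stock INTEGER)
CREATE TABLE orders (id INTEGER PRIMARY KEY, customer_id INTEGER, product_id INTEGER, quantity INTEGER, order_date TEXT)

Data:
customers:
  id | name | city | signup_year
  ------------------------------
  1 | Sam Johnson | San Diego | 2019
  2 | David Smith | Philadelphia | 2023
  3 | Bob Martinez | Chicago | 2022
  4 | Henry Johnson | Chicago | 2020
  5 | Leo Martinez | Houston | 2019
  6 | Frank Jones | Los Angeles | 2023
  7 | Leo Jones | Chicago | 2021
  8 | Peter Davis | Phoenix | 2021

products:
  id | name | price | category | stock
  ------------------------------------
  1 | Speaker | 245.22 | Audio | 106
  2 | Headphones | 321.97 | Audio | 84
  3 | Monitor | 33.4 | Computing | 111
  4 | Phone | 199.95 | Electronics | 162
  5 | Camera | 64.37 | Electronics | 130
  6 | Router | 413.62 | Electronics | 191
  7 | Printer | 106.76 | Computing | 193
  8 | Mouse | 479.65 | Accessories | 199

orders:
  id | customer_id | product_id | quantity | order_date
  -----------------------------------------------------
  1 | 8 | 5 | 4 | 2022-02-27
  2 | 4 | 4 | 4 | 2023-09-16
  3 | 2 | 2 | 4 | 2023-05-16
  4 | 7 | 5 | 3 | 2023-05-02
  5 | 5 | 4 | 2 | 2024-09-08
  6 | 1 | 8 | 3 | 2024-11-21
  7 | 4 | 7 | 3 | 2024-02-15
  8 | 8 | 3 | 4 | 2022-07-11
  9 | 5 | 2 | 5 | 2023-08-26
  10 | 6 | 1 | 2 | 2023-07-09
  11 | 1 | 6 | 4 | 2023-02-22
SELECT product_id, COUNT(DISTINCT customer_id) AS distinct_customer_count FROM orders GROUP BY product_id

Execution result:
product_id | distinct_customer_count
1 | 1
2 | 2
3 | 1
4 | 2
5 | 2
6 | 1
7 | 1
8 | 1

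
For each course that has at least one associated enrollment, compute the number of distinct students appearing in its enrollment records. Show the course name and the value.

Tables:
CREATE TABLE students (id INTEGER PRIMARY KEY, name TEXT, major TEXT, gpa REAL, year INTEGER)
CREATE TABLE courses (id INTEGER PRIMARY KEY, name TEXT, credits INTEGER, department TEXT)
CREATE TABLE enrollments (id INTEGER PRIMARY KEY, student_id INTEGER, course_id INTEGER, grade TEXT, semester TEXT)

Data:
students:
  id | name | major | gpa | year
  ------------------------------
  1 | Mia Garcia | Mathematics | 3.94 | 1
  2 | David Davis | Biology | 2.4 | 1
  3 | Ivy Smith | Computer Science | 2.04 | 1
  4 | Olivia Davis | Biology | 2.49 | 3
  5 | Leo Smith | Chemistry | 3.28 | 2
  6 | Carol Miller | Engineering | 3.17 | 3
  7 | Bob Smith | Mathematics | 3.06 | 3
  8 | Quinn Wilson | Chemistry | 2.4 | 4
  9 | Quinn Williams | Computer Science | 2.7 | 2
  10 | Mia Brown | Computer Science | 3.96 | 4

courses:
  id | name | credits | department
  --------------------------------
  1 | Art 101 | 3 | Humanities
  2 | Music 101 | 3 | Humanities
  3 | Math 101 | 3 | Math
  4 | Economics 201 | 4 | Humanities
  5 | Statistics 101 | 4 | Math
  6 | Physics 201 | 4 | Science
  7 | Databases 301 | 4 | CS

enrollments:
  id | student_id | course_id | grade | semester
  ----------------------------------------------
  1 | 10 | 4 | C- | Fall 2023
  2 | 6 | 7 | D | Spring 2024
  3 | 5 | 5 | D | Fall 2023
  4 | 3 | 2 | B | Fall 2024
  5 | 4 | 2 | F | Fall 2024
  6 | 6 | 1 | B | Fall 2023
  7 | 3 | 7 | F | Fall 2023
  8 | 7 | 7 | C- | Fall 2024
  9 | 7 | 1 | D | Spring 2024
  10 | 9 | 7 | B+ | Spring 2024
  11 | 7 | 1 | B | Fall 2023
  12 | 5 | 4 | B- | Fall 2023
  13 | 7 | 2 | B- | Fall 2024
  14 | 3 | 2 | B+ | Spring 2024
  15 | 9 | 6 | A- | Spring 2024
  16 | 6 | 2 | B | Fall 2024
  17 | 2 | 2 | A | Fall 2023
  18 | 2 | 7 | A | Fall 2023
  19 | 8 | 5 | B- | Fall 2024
SELECT p.name, COUNT(DISTINCT c.student_id) AS distinct_student_count FROM enrollments c JOIN courses p ON c.course_id = p.id GROUP BY p.id, p.name

Execution result:
name | distinct_student_count
Art 101 | 2
Music 101 | 5
Economics 201 | 2
Statistics 101 | 2
Physics 201 | 1
Databases 301 | 5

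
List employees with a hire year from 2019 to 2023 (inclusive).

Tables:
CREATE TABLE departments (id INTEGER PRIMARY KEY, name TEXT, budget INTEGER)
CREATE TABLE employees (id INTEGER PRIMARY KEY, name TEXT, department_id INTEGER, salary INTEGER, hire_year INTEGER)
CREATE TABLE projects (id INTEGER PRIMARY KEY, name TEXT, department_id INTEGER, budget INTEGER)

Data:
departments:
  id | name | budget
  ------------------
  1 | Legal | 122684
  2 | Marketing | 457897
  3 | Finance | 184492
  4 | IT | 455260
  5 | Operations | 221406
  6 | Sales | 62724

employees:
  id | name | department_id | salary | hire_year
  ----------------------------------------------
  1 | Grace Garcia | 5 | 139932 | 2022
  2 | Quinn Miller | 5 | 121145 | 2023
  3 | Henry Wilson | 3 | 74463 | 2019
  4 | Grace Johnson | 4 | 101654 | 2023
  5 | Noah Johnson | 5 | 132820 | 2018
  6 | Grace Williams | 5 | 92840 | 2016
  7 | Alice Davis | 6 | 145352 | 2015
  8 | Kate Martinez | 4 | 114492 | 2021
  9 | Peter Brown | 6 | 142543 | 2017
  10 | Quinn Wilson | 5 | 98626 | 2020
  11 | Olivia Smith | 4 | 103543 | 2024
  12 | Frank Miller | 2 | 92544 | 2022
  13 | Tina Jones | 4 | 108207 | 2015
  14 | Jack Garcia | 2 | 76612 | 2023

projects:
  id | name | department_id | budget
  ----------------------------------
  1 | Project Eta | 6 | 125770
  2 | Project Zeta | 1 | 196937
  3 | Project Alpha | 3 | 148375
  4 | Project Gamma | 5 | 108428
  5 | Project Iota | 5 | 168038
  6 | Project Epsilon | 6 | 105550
SELECT name, hire_year FROM employees WHERE hire_year BETWEEN 2019 AND 2023

Execution result:
name | hire_year
Grace Garcia | 2022
Quinn Miller | 2023
Henry Wilson | 2019
Grace Johnson | 2023
Kate Martinez | 2021
Quinn Wilson | 2020
Frank Miller | 2022
Jack Garcia | 2023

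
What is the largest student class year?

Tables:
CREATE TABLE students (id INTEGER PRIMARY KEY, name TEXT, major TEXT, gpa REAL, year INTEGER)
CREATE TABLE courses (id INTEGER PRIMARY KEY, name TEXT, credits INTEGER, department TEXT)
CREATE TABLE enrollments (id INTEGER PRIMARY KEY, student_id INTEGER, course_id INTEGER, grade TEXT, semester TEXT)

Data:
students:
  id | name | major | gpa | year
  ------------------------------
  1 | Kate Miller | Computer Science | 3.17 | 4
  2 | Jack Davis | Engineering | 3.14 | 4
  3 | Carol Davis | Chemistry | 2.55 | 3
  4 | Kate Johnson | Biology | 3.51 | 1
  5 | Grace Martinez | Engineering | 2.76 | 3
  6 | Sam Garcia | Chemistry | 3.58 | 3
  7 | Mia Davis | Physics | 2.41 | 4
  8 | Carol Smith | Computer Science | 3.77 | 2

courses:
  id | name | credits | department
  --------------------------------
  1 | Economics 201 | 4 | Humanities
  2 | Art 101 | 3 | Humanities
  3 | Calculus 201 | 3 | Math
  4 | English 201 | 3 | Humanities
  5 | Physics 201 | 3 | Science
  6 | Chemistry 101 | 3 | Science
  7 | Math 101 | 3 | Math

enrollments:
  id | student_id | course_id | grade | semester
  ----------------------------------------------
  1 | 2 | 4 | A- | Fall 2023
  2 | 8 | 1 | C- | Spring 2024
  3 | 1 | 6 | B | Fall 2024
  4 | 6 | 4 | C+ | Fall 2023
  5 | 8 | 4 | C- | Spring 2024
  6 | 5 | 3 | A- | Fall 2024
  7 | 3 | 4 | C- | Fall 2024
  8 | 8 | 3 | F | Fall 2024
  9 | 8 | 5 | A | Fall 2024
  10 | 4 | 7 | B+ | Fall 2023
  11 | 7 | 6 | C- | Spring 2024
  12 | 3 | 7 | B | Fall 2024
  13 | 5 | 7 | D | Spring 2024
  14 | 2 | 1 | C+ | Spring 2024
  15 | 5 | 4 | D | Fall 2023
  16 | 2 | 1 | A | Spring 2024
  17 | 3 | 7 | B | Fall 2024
SELECT MAX(year) FROM students

Execution result:
4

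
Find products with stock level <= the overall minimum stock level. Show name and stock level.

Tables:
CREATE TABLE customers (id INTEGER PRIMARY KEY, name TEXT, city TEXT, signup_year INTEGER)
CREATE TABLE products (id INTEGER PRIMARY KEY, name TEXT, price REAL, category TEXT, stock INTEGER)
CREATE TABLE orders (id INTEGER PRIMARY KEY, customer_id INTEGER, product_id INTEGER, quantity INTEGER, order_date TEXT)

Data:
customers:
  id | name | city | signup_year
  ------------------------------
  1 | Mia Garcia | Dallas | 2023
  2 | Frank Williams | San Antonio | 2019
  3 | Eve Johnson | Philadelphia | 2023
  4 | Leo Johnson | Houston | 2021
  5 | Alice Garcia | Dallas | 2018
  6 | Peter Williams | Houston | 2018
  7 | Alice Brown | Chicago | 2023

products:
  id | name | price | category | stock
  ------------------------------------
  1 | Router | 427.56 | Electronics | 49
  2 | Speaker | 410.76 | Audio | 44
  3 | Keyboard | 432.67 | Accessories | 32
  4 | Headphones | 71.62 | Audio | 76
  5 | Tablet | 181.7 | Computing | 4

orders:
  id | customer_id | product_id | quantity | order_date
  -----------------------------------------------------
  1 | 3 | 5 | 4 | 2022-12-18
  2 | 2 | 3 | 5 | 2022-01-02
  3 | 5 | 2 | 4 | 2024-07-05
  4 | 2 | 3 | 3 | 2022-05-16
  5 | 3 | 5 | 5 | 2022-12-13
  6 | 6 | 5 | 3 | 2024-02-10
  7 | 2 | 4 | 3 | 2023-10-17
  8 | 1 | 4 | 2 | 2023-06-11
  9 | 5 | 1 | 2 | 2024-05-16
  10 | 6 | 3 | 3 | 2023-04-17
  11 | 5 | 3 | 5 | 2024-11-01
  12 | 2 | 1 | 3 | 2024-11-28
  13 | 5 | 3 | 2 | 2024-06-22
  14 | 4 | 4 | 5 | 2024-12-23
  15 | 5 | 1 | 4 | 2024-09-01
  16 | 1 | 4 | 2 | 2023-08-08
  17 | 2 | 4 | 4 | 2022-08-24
SELECT name, stock FROM products WHERE stock <= (SELECT MIN(stock) FROM products)

Execution result:
name | stock
Tablet | 4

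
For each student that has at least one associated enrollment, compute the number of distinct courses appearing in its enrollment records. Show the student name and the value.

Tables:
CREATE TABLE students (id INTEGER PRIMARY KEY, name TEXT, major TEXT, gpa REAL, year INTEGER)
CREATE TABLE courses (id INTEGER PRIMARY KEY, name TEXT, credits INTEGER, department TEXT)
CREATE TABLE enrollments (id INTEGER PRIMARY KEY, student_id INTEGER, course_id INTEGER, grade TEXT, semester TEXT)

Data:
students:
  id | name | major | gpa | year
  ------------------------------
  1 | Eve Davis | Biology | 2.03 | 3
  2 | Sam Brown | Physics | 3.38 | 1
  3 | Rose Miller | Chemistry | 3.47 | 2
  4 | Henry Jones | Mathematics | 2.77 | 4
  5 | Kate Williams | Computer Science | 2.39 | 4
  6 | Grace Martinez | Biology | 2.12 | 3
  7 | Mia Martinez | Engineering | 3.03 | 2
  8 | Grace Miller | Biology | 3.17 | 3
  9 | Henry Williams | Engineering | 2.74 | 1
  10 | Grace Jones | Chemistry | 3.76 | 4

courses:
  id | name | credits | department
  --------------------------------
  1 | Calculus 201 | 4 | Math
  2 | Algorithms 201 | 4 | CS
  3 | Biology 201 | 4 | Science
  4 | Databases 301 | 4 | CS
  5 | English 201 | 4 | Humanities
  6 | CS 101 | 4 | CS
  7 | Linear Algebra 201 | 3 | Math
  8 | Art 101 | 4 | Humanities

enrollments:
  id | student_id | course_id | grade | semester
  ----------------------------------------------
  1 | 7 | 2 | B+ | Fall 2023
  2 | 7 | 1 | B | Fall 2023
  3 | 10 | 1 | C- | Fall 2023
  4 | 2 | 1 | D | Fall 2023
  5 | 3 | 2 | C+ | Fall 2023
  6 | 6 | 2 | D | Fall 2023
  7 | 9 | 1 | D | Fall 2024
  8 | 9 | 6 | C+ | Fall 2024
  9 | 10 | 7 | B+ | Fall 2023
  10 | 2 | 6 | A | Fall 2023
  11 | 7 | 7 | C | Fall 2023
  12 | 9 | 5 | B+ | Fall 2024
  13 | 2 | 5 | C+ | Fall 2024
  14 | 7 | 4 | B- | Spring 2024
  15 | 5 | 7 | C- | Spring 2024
SELECT p.name, COUNT(DISTINCT c.course_id) AS distinct_course_count FROM enrollments c JOIN students p ON c.student_id = p.id GROUP BY p.id, p.name

Execution result:
name | distinct_course_count
Sam Brown | 3
Rose Miller | 1
Kate Williams | 1
Grace Martinez | 1
Mia Martinez | 4
Henry Williams | 3
Grace Jones | 2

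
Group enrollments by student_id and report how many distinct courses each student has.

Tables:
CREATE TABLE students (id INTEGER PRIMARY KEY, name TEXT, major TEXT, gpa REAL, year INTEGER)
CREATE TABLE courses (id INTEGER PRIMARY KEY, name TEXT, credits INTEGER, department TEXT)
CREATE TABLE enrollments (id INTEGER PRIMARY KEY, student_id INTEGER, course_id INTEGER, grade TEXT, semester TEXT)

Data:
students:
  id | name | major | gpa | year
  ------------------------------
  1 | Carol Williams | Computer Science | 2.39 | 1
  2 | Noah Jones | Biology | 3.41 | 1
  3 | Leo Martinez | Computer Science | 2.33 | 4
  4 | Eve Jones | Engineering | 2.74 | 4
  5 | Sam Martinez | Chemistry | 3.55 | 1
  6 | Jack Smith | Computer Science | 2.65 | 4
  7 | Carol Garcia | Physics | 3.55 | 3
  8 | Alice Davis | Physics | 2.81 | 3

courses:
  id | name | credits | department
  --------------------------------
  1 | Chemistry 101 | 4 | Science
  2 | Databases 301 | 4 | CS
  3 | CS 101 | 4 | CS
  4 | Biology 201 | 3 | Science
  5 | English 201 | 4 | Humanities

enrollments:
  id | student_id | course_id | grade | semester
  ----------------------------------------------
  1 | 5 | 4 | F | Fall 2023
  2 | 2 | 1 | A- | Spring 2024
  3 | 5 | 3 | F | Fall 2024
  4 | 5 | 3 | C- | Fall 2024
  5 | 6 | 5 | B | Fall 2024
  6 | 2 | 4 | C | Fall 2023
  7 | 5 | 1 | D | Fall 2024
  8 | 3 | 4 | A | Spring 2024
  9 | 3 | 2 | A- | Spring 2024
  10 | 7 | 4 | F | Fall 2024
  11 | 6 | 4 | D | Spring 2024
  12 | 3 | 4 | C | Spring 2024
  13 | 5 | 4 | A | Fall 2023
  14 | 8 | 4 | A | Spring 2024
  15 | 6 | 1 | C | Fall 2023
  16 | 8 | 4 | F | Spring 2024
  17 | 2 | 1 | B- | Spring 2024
SELECT student_id, COUNT(DISTINCT course_id) AS distinct_course_count FROM enrollments GROUP BY student_id

Execution result:
student_id | distinct_course_count
2 | 2
3 | 2
5 | 3
6 | 3
7 | 1
8 | 1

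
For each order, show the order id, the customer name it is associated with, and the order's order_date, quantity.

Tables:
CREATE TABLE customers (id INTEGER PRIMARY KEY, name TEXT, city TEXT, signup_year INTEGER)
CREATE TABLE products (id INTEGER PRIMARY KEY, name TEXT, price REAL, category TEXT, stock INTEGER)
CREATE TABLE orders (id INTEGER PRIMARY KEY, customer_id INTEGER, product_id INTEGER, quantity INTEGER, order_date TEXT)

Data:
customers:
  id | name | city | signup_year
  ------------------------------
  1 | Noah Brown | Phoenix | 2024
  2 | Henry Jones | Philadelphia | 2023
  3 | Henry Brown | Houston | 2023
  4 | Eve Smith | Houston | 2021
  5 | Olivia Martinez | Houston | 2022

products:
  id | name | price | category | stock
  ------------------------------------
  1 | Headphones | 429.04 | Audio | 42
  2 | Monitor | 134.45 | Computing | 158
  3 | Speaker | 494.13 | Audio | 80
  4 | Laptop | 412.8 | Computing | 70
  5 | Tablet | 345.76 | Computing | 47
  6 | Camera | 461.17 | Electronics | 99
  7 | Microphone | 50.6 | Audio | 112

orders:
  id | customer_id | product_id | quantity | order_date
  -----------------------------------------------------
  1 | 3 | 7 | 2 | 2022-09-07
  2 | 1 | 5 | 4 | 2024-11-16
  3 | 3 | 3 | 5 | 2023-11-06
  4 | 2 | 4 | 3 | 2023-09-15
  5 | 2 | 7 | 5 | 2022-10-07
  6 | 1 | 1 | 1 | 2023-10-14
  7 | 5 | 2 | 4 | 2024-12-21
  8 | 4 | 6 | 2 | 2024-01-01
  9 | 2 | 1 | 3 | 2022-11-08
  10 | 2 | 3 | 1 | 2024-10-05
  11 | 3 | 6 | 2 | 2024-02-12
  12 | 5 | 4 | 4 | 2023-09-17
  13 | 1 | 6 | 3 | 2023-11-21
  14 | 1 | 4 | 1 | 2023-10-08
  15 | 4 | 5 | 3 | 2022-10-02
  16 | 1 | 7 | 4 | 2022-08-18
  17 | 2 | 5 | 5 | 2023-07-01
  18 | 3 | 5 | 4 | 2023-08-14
SELECT c.id, p.name AS customer, c.order_date, c.quantity FROM orders c JOIN customers p ON c.customer_id = p.id

Execution result:
id | customer | order_date | quantity
1 | Henry Brown | 2022-09-07 | 2
2 | Noah Brown | 2024-11-16 | 4
3 | Henry Brown | 2023-11-06 | 5
4 | Henry Jones | 2023-09-15 | 3
5 | Henry Jones | 2022-10-07 | 5
6 | Noah Brown | 2023-10-14 | 1
7 | Olivia Martinez | 2024-12-21 | 4
8 | Eve Smith | 2024-01-01 | 2
9 | Henry Jones | 2022-11-08 | 3
10 | Henry Jones | 2024-10-05 | 1
11 | Henry Brown | 2024-02-12 | 2
12 | Olivia Martinez | 2023-09-17 | 4
13 | Noah Brown | 2023-11-21 | 3
14 | Noah Brown | 2023-10-08 | 1
15 | Eve Smith | 2022-10-02 | 3
16 | Noah Brown | 2022-08-18 | 4
17 | Henry Jones | 2023-07-01 | 5
18 | Henry Brown | 2023-08-14 | 4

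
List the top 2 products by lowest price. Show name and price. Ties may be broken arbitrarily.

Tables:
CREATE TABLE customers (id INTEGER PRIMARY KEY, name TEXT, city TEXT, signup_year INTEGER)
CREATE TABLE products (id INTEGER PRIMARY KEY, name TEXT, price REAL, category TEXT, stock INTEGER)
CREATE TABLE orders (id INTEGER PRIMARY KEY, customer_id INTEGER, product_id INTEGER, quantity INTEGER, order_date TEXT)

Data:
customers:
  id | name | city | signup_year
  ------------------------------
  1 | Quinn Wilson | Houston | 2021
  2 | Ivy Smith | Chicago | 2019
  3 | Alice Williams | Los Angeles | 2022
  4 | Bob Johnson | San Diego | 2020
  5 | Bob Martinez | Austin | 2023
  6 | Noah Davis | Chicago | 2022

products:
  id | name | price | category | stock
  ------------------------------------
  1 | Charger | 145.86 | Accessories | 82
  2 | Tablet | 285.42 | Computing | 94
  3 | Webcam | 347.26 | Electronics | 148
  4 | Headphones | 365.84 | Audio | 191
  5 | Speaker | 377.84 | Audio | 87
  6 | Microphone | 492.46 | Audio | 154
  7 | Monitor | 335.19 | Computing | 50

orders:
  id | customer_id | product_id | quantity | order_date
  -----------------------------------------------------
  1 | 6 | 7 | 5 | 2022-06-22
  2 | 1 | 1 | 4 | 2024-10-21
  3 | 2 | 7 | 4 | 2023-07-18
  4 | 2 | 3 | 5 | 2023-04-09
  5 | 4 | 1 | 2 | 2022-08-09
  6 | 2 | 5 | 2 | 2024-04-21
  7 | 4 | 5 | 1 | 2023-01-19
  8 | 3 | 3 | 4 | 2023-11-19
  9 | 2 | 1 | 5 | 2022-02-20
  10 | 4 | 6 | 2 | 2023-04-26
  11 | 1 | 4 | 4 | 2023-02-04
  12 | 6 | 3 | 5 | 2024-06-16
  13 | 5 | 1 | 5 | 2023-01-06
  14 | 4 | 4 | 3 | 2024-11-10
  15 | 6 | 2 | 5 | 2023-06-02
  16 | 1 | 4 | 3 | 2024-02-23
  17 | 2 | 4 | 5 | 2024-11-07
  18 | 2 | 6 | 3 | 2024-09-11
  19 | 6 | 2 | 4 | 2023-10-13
SELECT name, price FROM products ORDER BY price ASC LIMIT 2

Execution result:
name | price
Charger | 145.86
Tablet | 285.42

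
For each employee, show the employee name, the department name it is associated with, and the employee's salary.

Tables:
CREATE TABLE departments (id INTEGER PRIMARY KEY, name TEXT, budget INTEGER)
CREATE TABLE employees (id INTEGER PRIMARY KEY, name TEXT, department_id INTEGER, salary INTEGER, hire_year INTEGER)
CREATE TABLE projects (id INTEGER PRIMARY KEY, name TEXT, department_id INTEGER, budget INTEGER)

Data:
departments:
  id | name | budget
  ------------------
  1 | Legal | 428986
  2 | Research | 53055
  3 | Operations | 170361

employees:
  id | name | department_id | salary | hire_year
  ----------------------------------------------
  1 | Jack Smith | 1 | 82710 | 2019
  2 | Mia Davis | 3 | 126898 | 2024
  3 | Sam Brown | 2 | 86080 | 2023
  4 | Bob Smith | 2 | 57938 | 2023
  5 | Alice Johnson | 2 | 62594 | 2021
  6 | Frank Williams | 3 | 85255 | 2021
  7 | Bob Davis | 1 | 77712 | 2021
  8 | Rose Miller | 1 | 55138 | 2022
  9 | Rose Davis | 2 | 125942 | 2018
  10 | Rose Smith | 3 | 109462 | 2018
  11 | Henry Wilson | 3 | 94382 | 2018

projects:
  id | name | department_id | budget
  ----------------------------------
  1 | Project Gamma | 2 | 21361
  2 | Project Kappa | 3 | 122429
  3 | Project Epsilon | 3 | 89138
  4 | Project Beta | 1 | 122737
SELECT c.name, p.name AS department, c.salary FROM employees c JOIN departments p ON c.department_id = p.id

Execution result:
name | department | salary
Jack Smith | Legal | 82710
Mia Davis | Operations | 126898
Sam Brown | Research | 86080
Bob Smith | Research | 57938
Alice Johnson | Research | 62594
Frank Williams | Operations | 85255
Bob Davis | Legal | 77712
Rose Miller | Legal | 55138
Rose Davis | Research | 125942
Rose Smith | Operations | 109462
Henry Wilson | Operations | 94382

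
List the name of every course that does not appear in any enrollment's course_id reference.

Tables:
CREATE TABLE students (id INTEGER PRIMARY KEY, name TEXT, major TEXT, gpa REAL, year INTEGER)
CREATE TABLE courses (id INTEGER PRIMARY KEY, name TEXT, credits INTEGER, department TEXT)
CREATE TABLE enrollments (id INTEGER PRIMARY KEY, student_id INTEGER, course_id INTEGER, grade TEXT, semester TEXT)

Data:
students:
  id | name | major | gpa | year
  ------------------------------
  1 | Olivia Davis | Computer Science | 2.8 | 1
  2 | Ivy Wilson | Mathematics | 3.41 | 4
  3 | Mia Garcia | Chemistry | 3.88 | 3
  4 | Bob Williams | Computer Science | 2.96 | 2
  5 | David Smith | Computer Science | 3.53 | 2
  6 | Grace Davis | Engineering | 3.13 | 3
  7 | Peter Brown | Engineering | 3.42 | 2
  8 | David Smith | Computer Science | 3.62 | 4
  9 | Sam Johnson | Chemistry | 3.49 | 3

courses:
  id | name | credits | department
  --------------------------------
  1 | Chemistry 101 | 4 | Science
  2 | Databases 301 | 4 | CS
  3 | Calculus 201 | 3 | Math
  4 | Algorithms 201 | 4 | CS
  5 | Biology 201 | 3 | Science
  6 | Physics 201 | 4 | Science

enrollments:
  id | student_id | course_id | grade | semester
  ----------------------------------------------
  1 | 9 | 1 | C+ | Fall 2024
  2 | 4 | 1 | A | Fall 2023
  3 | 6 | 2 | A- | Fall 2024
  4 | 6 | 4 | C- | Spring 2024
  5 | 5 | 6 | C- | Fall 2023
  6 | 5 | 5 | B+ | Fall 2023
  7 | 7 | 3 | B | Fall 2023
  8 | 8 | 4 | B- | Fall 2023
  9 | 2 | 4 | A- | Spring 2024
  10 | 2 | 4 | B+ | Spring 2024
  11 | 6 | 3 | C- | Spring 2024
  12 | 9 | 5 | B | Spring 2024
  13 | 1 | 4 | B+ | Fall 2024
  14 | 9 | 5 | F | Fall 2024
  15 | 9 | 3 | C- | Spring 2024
SELECT p.name FROM courses p LEFT JOIN enrollments c ON c.course_id = p.id WHERE c.id IS NULL

Execution result:
(no rows)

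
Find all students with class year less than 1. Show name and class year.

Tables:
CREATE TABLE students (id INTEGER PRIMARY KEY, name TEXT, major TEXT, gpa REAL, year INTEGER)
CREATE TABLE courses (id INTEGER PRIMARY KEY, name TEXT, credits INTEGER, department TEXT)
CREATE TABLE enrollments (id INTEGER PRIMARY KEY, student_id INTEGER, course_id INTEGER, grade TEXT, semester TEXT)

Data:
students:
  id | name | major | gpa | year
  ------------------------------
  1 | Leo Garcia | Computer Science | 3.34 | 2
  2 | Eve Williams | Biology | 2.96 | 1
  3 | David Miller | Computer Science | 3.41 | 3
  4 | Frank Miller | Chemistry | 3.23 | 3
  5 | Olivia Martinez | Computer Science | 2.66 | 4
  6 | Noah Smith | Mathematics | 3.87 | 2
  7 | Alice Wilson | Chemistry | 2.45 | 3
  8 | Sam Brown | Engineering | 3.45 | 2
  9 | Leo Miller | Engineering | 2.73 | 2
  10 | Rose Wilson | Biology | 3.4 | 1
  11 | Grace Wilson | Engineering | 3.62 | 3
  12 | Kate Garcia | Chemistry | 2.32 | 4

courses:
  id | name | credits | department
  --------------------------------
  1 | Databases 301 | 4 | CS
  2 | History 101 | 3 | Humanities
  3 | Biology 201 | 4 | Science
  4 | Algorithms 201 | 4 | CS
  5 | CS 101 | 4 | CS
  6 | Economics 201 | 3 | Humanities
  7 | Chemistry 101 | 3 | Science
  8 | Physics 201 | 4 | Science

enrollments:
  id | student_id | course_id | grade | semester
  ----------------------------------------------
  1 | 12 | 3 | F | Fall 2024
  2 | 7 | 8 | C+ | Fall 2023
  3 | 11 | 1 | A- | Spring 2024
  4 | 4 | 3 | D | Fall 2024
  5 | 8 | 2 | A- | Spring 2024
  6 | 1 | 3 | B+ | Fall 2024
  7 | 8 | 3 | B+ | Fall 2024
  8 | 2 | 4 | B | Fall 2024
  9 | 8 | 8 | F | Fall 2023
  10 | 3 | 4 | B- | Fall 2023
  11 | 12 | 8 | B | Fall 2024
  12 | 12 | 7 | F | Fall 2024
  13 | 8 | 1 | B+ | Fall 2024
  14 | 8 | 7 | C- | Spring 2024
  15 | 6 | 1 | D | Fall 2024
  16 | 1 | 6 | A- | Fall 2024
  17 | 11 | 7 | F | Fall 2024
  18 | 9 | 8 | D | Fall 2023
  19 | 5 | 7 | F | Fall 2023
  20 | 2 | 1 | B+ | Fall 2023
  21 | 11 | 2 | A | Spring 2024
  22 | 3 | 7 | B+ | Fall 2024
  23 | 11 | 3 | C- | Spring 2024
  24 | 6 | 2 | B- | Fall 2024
SELECT name, year FROM students WHERE year < 1

Execution result:
(no rows)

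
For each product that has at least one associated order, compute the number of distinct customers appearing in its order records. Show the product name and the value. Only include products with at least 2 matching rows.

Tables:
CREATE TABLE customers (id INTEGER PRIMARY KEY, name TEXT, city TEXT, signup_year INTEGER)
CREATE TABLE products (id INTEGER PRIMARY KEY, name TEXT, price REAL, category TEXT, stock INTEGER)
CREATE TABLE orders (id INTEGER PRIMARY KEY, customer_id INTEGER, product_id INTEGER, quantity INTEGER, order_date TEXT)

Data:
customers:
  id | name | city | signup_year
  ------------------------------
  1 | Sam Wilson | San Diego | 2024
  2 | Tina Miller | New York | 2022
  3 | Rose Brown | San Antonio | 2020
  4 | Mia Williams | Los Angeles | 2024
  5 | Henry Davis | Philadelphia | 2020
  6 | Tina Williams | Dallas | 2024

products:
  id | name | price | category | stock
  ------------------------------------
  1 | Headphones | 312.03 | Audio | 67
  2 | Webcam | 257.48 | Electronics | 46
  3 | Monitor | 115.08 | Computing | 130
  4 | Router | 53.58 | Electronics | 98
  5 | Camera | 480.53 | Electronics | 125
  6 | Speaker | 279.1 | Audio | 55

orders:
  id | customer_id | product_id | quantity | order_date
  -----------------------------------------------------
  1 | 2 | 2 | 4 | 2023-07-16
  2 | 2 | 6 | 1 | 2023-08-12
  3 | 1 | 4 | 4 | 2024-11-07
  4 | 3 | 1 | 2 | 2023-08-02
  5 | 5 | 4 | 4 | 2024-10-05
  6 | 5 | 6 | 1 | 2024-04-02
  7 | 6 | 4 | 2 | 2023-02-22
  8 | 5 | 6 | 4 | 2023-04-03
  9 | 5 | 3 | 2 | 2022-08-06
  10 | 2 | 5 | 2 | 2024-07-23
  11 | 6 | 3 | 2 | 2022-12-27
SELECT p.name, COUNT(DISTINCT c.customer_id) AS distinct_customer_count FROM orders c JOIN products p ON c.product_id = p.id GROUP BY p.id, p.name HAVING COUNT(*) >= 2

Execution result:
name | distinct_customer_count
Monitor | 2
Router | 3
Speaker | 2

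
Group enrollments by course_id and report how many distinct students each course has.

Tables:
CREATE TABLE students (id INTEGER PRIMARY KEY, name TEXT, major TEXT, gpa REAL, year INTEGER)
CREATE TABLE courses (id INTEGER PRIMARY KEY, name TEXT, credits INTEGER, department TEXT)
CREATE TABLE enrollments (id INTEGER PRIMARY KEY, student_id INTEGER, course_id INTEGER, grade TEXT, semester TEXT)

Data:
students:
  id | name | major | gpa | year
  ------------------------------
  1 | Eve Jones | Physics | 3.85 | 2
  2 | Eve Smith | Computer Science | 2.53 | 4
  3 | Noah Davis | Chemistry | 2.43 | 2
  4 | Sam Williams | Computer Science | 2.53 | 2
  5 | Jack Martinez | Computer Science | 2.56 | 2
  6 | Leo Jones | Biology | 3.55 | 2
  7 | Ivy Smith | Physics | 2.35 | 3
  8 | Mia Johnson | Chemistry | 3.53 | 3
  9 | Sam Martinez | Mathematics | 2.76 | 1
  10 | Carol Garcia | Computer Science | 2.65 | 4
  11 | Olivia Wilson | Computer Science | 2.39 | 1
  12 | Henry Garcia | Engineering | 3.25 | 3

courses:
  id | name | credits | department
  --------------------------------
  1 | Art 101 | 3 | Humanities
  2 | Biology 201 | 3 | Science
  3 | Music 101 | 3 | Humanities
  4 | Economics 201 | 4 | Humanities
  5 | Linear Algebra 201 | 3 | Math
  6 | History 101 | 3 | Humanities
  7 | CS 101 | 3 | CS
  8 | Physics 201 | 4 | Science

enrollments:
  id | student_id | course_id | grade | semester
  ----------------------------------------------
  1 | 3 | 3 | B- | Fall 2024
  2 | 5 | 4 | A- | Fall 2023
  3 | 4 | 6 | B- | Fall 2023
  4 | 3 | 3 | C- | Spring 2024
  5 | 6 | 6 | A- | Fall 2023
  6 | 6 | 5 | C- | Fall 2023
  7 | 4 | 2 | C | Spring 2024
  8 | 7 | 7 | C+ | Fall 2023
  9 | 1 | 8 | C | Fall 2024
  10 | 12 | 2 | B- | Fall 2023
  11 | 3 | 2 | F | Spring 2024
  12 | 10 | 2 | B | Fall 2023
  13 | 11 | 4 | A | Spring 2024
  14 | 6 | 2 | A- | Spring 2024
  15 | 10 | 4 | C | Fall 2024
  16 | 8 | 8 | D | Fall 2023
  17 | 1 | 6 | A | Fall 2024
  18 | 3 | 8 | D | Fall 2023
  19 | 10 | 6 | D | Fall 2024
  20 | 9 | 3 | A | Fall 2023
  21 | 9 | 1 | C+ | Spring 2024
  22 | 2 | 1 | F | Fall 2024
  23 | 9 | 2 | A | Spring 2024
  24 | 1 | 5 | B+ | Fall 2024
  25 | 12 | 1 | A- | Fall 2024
SELECT course_id, COUNT(DISTINCT student_id) AS distinct_student_count FROM enrollments GROUP BY course_id

Execution result:
course_id | distinct_student_count
1 | 3
2 | 6
3 | 2
4 | 3
5 | 2
6 | 4
7 | 1
8 | 3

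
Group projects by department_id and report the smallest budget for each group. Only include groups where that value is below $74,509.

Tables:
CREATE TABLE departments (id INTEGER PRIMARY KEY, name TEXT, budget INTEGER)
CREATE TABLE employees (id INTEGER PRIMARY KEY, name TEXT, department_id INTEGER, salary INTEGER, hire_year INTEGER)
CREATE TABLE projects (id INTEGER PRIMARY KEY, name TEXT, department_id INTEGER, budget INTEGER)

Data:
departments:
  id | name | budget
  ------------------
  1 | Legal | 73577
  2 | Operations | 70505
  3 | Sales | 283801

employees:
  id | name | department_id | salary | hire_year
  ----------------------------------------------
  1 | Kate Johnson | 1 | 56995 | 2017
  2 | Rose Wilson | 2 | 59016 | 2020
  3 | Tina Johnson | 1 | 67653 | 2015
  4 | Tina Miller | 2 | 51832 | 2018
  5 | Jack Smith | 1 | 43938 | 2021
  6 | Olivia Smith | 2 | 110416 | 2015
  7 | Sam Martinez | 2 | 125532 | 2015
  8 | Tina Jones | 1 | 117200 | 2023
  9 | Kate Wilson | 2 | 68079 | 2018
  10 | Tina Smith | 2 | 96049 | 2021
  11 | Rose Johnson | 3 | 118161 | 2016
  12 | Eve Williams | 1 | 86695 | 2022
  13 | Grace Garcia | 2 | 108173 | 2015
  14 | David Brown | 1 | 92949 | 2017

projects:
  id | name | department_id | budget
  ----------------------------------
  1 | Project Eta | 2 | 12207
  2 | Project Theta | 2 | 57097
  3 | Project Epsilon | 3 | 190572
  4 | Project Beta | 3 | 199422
SELECT department_id, MIN(budget) AS min_budget FROM projects GROUP BY department_id HAVING MIN(budget) < 74509

Execution result:
department_id | min_budget
2 | 12207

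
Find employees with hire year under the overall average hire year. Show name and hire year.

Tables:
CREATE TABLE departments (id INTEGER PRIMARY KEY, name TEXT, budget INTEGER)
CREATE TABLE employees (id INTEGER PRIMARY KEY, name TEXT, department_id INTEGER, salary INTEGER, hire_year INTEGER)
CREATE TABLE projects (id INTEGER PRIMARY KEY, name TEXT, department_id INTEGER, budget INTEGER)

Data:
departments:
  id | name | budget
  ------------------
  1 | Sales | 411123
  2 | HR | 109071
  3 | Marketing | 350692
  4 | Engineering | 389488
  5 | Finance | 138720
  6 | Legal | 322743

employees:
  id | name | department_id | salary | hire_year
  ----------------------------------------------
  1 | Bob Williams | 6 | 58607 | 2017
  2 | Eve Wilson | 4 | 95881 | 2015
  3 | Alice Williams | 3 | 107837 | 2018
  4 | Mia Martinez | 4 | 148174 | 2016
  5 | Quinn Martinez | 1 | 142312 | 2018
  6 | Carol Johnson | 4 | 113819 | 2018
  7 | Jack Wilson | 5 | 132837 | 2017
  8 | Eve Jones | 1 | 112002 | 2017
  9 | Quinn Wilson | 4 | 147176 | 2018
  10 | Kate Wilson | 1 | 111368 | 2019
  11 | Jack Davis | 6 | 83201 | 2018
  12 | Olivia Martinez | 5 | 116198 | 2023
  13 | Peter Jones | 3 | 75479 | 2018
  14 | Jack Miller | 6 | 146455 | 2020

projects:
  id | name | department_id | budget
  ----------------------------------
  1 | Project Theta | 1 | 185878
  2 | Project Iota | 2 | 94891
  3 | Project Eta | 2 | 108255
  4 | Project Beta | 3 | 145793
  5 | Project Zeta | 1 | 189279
SELECT name, hire_year FROM employees WHERE hire_year < (SELECT AVG(hire_year) FROM employees)

Execution result:
name | hire_year
Bob Williams | 2017
Eve Wilson | 2015
Mia Martinez | 2016
Jack Wilson | 2017
Eve Jones | 2017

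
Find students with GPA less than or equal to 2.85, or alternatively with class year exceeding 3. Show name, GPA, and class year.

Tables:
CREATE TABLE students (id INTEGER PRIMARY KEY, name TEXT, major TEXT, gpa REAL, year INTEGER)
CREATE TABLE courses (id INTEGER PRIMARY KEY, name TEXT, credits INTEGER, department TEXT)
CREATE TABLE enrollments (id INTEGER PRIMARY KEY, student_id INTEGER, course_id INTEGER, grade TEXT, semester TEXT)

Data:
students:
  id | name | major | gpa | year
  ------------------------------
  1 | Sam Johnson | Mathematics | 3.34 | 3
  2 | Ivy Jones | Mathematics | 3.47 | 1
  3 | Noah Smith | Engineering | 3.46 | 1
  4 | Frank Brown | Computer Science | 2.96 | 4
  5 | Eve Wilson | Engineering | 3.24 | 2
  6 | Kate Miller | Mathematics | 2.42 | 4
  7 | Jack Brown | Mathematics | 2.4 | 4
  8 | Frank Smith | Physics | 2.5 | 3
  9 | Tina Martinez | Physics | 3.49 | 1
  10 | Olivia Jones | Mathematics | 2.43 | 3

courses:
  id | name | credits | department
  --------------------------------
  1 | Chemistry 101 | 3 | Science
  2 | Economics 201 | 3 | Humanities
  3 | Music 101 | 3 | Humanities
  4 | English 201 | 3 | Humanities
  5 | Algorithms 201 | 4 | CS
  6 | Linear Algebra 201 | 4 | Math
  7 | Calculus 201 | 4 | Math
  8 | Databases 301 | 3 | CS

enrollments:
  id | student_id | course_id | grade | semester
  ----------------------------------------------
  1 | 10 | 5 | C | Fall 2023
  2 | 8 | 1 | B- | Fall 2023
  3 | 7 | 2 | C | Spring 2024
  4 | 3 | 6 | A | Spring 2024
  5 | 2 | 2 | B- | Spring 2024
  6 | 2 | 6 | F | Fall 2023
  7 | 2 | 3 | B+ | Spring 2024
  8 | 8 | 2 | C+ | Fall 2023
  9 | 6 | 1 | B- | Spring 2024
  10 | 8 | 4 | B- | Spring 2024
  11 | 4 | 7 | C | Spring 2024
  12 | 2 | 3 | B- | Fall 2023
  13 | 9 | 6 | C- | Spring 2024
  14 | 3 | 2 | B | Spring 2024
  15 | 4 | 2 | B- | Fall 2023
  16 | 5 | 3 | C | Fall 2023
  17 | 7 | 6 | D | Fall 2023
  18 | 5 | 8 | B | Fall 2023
SELECT name, gpa, year FROM students WHERE gpa <= 2.85 OR year > 3

Execution result:
name | gpa | year
Frank Brown | 2.96 | 4
Kate Miller | 2.42 | 4
Jack Brown | 2.40 | 4
Frank Smith | 2.50 | 3
Olivia Jones | 2.43 | 3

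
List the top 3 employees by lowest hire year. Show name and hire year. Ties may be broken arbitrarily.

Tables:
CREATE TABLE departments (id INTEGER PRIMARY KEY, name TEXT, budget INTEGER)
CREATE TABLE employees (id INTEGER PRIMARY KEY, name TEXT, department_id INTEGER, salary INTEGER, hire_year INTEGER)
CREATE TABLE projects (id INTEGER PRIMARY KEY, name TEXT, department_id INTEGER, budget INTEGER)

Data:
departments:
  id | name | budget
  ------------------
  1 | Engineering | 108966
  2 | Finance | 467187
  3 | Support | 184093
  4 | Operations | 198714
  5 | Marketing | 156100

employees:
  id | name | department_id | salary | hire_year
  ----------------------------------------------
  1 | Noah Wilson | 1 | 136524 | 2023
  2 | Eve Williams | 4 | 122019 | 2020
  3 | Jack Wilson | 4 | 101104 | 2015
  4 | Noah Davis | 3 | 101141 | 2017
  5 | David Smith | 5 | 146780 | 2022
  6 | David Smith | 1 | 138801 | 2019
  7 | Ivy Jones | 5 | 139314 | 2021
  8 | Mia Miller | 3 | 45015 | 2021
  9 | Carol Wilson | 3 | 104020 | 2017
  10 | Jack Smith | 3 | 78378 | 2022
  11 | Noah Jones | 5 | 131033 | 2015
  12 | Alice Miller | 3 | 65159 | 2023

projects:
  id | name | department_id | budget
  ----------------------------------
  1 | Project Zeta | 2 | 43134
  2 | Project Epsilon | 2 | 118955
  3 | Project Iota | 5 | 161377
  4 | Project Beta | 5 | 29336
SELECT name, hire_year FROM employees ORDER BY hire_year ASC LIMIT 3

Execution result:
name | hire_year
Jack Wilson | 2015
Noah Jones | 2015
Noah Davis | 2017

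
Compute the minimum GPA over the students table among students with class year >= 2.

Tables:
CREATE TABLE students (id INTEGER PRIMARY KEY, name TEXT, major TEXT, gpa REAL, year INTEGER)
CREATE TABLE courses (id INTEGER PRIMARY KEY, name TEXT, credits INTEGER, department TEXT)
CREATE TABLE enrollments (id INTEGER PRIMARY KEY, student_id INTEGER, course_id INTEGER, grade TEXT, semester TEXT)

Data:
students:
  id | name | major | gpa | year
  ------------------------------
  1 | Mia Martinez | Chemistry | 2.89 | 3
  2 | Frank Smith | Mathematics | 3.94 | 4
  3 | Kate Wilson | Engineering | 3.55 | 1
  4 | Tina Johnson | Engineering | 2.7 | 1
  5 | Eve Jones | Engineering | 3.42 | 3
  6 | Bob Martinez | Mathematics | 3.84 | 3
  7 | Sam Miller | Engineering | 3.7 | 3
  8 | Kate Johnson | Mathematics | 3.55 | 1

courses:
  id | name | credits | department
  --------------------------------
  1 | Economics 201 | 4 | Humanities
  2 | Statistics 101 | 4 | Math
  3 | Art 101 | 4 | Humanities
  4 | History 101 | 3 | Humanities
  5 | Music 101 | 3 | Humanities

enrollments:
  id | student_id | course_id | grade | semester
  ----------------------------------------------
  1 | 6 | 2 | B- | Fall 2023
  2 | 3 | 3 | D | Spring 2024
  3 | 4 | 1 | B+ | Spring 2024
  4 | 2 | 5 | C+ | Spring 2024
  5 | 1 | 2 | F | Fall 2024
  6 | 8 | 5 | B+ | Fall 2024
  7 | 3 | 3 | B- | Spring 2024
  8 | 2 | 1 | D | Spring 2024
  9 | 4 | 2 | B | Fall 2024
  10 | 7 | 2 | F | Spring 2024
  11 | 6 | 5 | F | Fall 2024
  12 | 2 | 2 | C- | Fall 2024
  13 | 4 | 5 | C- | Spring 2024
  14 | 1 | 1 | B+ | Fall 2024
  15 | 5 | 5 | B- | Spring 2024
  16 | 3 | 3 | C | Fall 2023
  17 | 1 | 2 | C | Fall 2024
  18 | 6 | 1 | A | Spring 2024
SELECT MIN(gpa) FROM students WHERE year >= 2

Execution result:
2.89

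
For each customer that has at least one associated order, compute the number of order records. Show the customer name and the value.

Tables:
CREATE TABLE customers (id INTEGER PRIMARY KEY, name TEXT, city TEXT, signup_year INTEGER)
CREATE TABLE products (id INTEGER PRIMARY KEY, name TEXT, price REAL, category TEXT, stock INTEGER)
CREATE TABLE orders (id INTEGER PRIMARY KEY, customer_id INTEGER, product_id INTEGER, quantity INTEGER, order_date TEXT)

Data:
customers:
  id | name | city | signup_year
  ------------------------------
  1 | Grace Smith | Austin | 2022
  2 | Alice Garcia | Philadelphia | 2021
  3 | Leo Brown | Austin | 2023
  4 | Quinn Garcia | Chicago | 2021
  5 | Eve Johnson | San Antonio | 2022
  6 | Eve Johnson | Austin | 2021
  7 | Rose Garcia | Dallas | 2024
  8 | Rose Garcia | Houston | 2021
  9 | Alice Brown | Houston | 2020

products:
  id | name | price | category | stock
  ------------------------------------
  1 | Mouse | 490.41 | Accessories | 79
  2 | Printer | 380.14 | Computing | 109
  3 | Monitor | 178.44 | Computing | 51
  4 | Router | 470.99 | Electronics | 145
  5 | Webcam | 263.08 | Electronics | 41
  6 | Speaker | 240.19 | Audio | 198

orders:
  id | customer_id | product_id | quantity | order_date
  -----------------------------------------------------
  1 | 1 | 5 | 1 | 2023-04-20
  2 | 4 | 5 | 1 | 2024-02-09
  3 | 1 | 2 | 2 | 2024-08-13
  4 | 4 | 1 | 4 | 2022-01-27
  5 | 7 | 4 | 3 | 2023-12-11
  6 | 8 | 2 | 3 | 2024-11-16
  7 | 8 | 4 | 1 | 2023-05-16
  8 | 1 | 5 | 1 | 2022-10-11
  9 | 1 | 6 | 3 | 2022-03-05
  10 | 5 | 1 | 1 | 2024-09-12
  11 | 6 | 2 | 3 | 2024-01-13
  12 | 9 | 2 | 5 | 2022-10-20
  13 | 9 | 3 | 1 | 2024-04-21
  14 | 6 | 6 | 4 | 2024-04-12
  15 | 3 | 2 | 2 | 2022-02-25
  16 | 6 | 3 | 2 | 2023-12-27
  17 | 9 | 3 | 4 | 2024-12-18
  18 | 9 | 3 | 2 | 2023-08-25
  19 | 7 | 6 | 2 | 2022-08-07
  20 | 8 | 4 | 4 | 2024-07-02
SELECT p.name, COUNT(*) AS n FROM orders c JOIN customers p ON c.customer_id = p.id GROUP BY p.id, p.name

Execution result:
name | n
Grace Smith | 4
Leo Brown | 1
Quinn Garcia | 2
Eve Johnson | 1
Eve Johnson | 3
Rose Garcia | 2
Rose Garcia | 3
Alice Brown | 4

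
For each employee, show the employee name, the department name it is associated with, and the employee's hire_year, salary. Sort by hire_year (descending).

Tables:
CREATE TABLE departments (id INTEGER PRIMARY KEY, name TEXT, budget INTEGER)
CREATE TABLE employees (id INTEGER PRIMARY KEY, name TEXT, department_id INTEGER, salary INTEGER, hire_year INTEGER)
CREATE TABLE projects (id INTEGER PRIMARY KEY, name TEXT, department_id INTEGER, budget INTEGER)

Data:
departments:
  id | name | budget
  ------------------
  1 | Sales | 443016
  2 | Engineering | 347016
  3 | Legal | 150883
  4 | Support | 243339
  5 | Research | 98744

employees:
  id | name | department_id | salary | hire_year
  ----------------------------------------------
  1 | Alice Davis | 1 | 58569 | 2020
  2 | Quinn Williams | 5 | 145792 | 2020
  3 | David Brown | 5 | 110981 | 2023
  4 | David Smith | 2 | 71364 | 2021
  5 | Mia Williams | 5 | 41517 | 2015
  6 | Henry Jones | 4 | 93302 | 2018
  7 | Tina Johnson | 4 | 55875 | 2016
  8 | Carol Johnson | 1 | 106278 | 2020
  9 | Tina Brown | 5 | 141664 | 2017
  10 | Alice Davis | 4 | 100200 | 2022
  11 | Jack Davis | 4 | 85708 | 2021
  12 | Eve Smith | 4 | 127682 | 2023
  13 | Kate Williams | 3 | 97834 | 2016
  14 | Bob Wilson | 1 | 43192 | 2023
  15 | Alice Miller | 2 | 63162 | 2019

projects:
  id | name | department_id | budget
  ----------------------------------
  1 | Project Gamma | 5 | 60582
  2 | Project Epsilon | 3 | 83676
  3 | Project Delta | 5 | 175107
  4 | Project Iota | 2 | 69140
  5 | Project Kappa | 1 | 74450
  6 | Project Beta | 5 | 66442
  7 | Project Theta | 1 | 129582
SELECT c.name, p.name AS department, c.hire_year, c.salary FROM employees c JOIN departments p ON c.department_id = p.id ORDER BY c.hire_year DESC

Execution result:
name | department | hire_year | salary
David Brown | Research | 2023 | 110981
Eve Smith | Support | 2023 | 127682
Bob Wilson | Sales | 2023 | 43192
Alice Davis | Support | 2022 | 100200
David Smith | Engineering | 2021 | 71364
Jack Davis | Support | 2021 | 85708
Alice Davis | Sales | 2020 | 58569
Quinn Williams | Research | 2020 | 145792
Carol Johnson | Sales | 2020 | 106278
Alice Miller | Engineering | 2019 | 63162
Henry Jones | Support | 2018 | 93302
Tina Brown | Research | 2017 | 141664
Tina Johnson | Support | 2016 | 55875
Kate Williams | Legal | 2016 | 97834
Mia Williams | Research | 2015 | 41517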